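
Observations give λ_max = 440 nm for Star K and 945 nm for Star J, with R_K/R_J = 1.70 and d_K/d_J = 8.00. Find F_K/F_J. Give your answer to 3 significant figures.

Wien's law: T_K/T_J = λ_J/λ_K = 945/440 = 2.148.
L_K/L_J = (R_K/R_J)²(T_K/T_J)⁴ = (1.70)²(2.148)⁴ = 61.49.
F_K/F_J = (L_K/L_J)/(d_K/d_J)² = 61.49/(8.00)² = 0.9608.

0.961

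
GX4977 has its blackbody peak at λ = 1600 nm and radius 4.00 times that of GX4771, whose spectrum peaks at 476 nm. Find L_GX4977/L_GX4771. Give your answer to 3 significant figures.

Wien's law gives T ∝ 1/λ_max, so T_GX4977/T_GX4771 = λ_GX4771/λ_GX4977 = 476/1600 = 0.2975.
Then L ∝ R²T⁴ gives L_GX4977/L_GX4771 = (4.00)² × (0.2975)⁴ = 16.00 × 0.007833 = 0.1253.

0.125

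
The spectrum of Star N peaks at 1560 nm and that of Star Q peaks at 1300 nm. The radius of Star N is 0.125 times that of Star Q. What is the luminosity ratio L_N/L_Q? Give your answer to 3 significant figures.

0.00754

Wien's law gives T ∝ 1/λ_max, so T_N/T_Q = λ_Q/λ_N = 1300/1560 = 0.8333.
Then L ∝ R²T⁴ gives L_N/L_Q = (0.125)² × (0.8333)⁴ = 0.01562 × 0.4823 = 0.007535.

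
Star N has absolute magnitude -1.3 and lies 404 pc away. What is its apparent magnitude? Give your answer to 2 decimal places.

m = M + 5 log₁₀(d/10 pc) = -1.3 + 5 log₁₀(404/10)
  = -1.3 + 5 × 1.606 = -1.3 + 8.03 = 6.73.

6.73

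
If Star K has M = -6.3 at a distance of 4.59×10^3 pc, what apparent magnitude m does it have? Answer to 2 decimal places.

7.01

m = M + 5 log₁₀(d/10 pc) = -6.3 + 5 log₁₀(4.59×10^3/10)
  = -6.3 + 5 × 2.662 = -6.3 + 13.31 = 7.01.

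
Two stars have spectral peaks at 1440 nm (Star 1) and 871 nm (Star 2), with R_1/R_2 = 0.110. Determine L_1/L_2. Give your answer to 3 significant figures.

0.00162

Wien's law gives T ∝ 1/λ_max, so T_1/T_2 = λ_2/λ_1 = 871/1440 = 0.6049.
Then L ∝ R²T⁴ gives L_1/L_2 = (0.110)² × (0.6049)⁴ = 0.01210 × 0.1339 = 0.001620.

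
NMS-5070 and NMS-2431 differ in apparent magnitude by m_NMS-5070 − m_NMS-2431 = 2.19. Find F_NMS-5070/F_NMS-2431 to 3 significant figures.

0.133

F_NMS-5070/F_NMS-2431 = 10^(−(m_NMS-5070 − m_NMS-2431)/2.5) = 10^(-2.19/2.5) = 10^-0.876 = 0.1330.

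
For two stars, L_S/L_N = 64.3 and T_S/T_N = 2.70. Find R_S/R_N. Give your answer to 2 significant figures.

1.1

L ∝ R²T⁴ gives R ∝ √L / T², so
R_S/R_N = √(64.3) / (2.70)² = 8.019 / 7.290 = 1.100.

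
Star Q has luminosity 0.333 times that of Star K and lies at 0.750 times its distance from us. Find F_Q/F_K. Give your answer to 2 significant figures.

0.59

F = L/(4πd²), so F_Q/F_K = (L_Q/L_K) / (d_Q/d_K)²
= 0.333 / (0.750)² = 0.333 / 0.5625 = 0.5920.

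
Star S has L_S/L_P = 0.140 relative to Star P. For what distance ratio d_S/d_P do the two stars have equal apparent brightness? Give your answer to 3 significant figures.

Equal flux requires L_S/d_S² = L_P/d_P², so d_S/d_P = √(L_S/L_P)
= √(0.140) = 0.3742.

0.374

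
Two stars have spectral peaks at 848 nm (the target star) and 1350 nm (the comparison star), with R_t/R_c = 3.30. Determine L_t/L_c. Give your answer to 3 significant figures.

Wien's law gives T ∝ 1/λ_max, so T_t/T_c = λ_c/λ_t = 1350/848 = 1.592.
Then L ∝ R²T⁴ gives L_t/L_c = (3.30)² × (1.592)⁴ = 10.89 × 6.423 = 69.95.

69.9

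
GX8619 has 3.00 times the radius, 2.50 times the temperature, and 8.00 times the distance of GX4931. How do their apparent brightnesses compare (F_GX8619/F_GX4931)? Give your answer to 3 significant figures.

5.49

L_GX8619/L_GX4931 = (R_GX8619/R_GX4931)²(T_GX8619/T_GX4931)⁴ = (3.00)² × (2.50)⁴ = 351.6.
F_GX8619/F_GX4931 = (L_GX8619/L_GX4931)/(d_GX8619/d_GX4931)² = 351.6 / (8.00)² = 5.493.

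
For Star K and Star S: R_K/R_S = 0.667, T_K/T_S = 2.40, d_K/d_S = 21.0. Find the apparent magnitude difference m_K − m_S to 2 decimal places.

3.69

L_K/L_S = (0.667)²(2.40)⁴ = 14.76.
F_K/F_S = (L_K/L_S)/(d_K/d_S)² = 14.76/441.0 = 0.03347.
m_K − m_S = −2.5 log₁₀(0.03347) = 3.69.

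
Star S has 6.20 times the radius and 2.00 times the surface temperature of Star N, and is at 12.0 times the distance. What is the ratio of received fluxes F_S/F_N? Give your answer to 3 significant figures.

L_S/L_N = (R_S/R_N)²(T_S/T_N)⁴ = (6.20)² × (2.00)⁴ = 615.0.
F_S/F_N = (L_S/L_N)/(d_S/d_N)² = 615.0 / (12.0)² = 4.271.

4.27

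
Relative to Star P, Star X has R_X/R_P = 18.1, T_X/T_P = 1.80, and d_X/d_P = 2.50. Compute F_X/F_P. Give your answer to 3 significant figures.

L_X/L_P = (R_X/R_P)²(T_X/T_P)⁴ = (18.1)² × (1.80)⁴ = 3439.
F_X/F_P = (L_X/L_P)/(d_X/d_P)² = 3439 / (2.50)² = 550.3.

550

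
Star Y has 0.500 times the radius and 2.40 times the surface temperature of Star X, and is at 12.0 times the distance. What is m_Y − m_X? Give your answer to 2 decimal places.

3.10

L_Y/L_X = (0.500)²(2.40)⁴ = 8.294.
F_Y/F_X = (L_Y/L_X)/(d_Y/d_X)² = 8.294/144.0 = 0.05760.
m_Y − m_X = −2.5 log₁₀(0.05760) = 3.10.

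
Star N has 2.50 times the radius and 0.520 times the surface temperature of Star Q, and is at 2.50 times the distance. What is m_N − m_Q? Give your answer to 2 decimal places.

L_N/L_Q = (2.50)²(0.520)⁴ = 0.4570.
F_N/F_Q = (L_N/L_Q)/(d_N/d_Q)² = 0.4570/6.250 = 0.07312.
m_N − m_Q = −2.5 log₁₀(0.07312) = 2.84.

2.84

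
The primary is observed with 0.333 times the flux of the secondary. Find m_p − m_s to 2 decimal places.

1.19

m_p − m_s = −2.5 log₁₀(F_p/F_s) = −2.5 log₁₀(0.333) = −2.5 × (-0.478) = 1.194.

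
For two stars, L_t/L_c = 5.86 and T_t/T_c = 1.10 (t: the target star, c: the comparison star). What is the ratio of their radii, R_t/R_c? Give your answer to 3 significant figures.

2.00

L ∝ R²T⁴ gives R ∝ √L / T², so
R_t/R_c = √(5.86) / (1.10)² = 2.421 / 1.210 = 2.001.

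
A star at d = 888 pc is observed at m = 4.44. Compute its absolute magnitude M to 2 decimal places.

-5.30

M = m − 5 log₁₀(d/10 pc) = 4.44 − 5 log₁₀(888/10)
  = 4.44 − 5 × 1.948 = 4.44 − 9.74 = -5.30.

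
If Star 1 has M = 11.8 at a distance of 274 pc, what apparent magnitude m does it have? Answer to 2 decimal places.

m = M + 5 log₁₀(d/10 pc) = 11.8 + 5 log₁₀(274/10)
  = 11.8 + 5 × 1.438 = 11.8 + 7.19 = 18.99.

18.99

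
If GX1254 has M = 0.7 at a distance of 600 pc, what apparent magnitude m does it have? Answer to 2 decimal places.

m = M + 5 log₁₀(d/10 pc) = 0.7 + 5 log₁₀(600/10)
  = 0.7 + 5 × 1.778 = 0.7 + 8.89 = 9.59.

9.59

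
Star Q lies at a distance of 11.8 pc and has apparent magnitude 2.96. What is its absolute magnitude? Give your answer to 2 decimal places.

M = m − 5 log₁₀(d/10 pc) = 2.96 − 5 log₁₀(11.8/10)
  = 2.96 − 5 × 0.072 = 2.96 − 0.36 = 2.60.

2.60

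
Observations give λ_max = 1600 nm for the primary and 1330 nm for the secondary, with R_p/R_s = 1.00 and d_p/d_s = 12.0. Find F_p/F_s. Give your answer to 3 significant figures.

0.00332

Wien's law: T_p/T_s = λ_s/λ_p = 1330/1600 = 0.8313.
L_p/L_s = (R_p/R_s)²(T_p/T_s)⁴ = (1.00)²(0.8313)⁴ = 0.4774.
F_p/F_s = (L_p/L_s)/(d_p/d_s)² = 0.4774/(12.0)² = 0.003316.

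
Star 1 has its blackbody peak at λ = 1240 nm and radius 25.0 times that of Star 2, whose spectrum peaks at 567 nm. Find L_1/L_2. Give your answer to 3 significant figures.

Wien's law gives T ∝ 1/λ_max, so T_1/T_2 = λ_2/λ_1 = 567/1240 = 0.4573.
Then L ∝ R²T⁴ gives L_1/L_2 = (25.0)² × (0.4573)⁴ = 625.0 × 0.04372 = 27.32.

27.3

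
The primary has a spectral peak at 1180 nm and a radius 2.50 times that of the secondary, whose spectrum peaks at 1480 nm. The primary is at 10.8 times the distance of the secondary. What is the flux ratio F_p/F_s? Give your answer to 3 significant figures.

Wien's law: T_p/T_s = λ_s/λ_p = 1480/1180 = 1.254.
L_p/L_s = (R_p/R_s)²(T_p/T_s)⁴ = (2.50)²(1.254)⁴ = 15.47.
F_p/F_s = (L_p/L_s)/(d_p/d_s)² = 15.47/(10.8)² = 0.1326.

0.133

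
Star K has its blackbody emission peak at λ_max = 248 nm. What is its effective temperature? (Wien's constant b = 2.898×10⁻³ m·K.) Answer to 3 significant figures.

1.17×10^4 K

T = b/λ_max = 2.898×10⁻³ / (248×10⁻⁹) = 1.169×10^4 K.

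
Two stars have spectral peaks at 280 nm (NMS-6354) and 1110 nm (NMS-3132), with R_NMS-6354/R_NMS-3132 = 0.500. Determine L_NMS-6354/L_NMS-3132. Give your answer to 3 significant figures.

Wien's law gives T ∝ 1/λ_max, so T_NMS-6354/T_NMS-3132 = λ_NMS-3132/λ_NMS-6354 = 1110/280 = 3.964.
Then L ∝ R²T⁴ gives L_NMS-6354/L_NMS-3132 = (0.500)² × (3.964)⁴ = 0.2500 × 247.0 = 61.74.

61.7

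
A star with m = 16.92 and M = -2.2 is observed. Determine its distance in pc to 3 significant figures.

6.67×10^4 pc

m − M = 5 log₁₀(d/10 pc)
16.92 − (-2.2) = 19.12 = 5 log₁₀(d/10)
d = 10 × 10^(19.12/5) = 10 × 10^3.824 = 6.668×10^4 pc.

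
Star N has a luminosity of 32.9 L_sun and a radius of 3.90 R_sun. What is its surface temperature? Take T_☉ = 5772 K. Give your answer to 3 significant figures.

7.00×10^3 K

T/T_☉ = (L/L_☉)^(1/4) / (R/R_☉)^(1/2)
T = 5772 × (32.9)^(1/4) / √(3.90) = 5772 × 2.395 / 1.975 = 7000 K.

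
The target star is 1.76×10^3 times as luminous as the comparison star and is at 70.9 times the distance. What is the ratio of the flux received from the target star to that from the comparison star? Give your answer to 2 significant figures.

F = L/(4πd²), so F_t/F_c = (L_t/L_c) / (d_t/d_c)²
= 1.76×10^3 / (70.9)² = 1.76×10^3 / 5027 = 0.3501.

0.35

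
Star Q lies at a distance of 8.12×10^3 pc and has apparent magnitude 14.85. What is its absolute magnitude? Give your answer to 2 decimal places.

0.30

M = m − 5 log₁₀(d/10 pc) = 14.85 − 5 log₁₀(8.12×10^3/10)
  = 14.85 − 5 × 2.910 = 14.85 − 14.55 = 0.30.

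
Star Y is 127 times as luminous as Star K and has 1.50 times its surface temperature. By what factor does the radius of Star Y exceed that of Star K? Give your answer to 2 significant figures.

L ∝ R²T⁴ gives R ∝ √L / T², so
R_Y/R_K = √(127) / (1.50)² = 11.27 / 2.250 = 5.009.

5.0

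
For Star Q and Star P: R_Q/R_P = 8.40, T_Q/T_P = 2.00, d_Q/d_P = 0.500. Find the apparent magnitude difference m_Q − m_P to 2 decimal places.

L_Q/L_P = (8.40)²(2.00)⁴ = 1129.
F_Q/F_P = (L_Q/L_P)/(d_Q/d_P)² = 1129/0.2500 = 4516.
m_Q − m_P = −2.5 log₁₀(4516) = -9.14.

-9.14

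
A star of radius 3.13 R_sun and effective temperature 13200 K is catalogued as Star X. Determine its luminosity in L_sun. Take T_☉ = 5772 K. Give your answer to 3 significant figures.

268 L_sun

L/L_☉ = (R/R_☉)² (T/T_☉)⁴ = (3.13)² × (13200/5772)⁴
       = 9.797 × (2.287)⁴ = 9.797 × 27.35 = 268.0.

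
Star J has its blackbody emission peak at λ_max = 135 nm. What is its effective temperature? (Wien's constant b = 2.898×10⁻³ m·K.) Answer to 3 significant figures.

2.15×10^4 K

T = b/λ_max = 2.898×10⁻³ / (135×10⁻⁹) = 2.147×10^4 K.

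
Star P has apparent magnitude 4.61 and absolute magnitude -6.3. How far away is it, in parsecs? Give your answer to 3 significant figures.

m − M = 5 log₁₀(d/10 pc)
4.61 − (-6.3) = 10.91 = 5 log₁₀(d/10)
d = 10 × 10^(10.91/5) = 10 × 10^2.182 = 1521 pc.

1.52×10^3 pc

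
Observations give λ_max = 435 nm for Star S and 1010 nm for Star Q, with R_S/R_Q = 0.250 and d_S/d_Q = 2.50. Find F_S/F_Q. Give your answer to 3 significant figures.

0.291

Wien's law: T_S/T_Q = λ_Q/λ_S = 1010/435 = 2.322.
L_S/L_Q = (R_S/R_Q)²(T_S/T_Q)⁴ = (0.250)²(2.322)⁴ = 1.816.
F_S/F_Q = (L_S/L_Q)/(d_S/d_Q)² = 1.816/(2.50)² = 0.2906.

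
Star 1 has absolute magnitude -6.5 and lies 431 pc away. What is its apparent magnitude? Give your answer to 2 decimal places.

m = M + 5 log₁₀(d/10 pc) = -6.5 + 5 log₁₀(431/10)
  = -6.5 + 5 × 1.634 = -6.5 + 8.17 = 1.67.

1.67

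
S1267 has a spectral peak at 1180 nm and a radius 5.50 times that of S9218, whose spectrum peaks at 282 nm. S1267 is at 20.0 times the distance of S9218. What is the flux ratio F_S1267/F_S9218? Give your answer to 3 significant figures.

2.47×10^-4

Wien's law: T_S1267/T_S9218 = λ_S9218/λ_S1267 = 282/1180 = 0.2390.
L_S1267/L_S9218 = (R_S1267/R_S9218)²(T_S1267/T_S9218)⁴ = (5.50)²(0.2390)⁴ = 0.09867.
F_S1267/F_S9218 = (L_S1267/L_S9218)/(d_S1267/d_S9218)² = 0.09867/(20.0)² = 2.467×10^-4.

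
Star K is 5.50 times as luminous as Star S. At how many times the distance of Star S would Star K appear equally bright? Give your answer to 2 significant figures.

Equal flux requires L_K/d_K² = L_S/d_S², so d_K/d_S = √(L_K/L_S)
= √(5.50) = 2.345.

2.3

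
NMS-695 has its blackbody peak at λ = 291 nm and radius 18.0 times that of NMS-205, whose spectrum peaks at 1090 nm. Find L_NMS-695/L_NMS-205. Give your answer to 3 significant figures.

6.38×10^4

Wien's law gives T ∝ 1/λ_max, so T_NMS-695/T_NMS-205 = λ_NMS-205/λ_NMS-695 = 1090/291 = 3.746.
Then L ∝ R²T⁴ gives L_NMS-695/L_NMS-205 = (18.0)² × (3.746)⁴ = 324.0 × 196.8 = 6.378×10^4.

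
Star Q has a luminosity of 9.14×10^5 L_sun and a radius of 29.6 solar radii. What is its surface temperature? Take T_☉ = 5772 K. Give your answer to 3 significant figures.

3.28×10^4 K

T/T_☉ = (L/L_☉)^(1/4) / (R/R_☉)^(1/2)
T = 5772 × (9.14×10^5)^(1/4) / √(29.6) = 5772 × 30.92 / 5.441 = 3.280×10^4 K.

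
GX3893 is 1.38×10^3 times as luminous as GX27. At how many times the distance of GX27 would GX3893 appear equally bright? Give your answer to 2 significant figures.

Equal flux requires L_GX3893/d_GX3893² = L_GX27/d_GX27², so d_GX3893/d_GX27 = √(L_GX3893/L_GX27)
= √(1.38×10^3) = 37.15.

37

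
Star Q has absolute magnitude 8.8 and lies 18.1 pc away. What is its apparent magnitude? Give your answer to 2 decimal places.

10.09

m = M + 5 log₁₀(d/10 pc) = 8.8 + 5 log₁₀(18.1/10)
  = 8.8 + 5 × 0.258 = 8.8 + 1.29 = 10.09.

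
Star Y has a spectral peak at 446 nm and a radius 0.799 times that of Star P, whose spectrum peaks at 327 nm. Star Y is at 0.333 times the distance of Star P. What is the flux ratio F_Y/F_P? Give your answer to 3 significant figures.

Wien's law: T_Y/T_P = λ_P/λ_Y = 327/446 = 0.7332.
L_Y/L_P = (R_Y/R_P)²(T_Y/T_P)⁴ = (0.799)²(0.7332)⁴ = 0.1845.
F_Y/F_P = (L_Y/L_P)/(d_Y/d_P)² = 0.1845/(0.333)² = 1.664.

1.66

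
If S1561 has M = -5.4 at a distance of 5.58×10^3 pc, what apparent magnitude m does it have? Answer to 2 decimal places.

m = M + 5 log₁₀(d/10 pc) = -5.4 + 5 log₁₀(5.58×10^3/10)
  = -5.4 + 5 × 2.747 = -5.4 + 13.73 = 8.33.

8.33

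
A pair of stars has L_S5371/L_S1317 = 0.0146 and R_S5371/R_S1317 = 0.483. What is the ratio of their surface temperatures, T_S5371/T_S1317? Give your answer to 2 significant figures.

0.50

L ∝ R²T⁴ gives T ∝ (L/R²)^(1/4), so
T_S5371/T_S1317 = (0.0146 / 0.483²)^(1/4) = (0.06258)^(1/4) = 0.5002.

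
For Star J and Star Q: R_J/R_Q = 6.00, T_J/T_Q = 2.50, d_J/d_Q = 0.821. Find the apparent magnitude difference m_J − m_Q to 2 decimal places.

L_J/L_Q = (6.00)²(2.50)⁴ = 1406.
F_J/F_Q = (L_J/L_Q)/(d_J/d_Q)² = 1406/0.6740 = 2086.
m_J − m_Q = −2.5 log₁₀(2086) = -8.30.

-8.30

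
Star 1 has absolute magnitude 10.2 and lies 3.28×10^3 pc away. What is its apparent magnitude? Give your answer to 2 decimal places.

m = M + 5 log₁₀(d/10 pc) = 10.2 + 5 log₁₀(3.28×10^3/10)
  = 10.2 + 5 × 2.516 = 10.2 + 12.58 = 22.78.

22.78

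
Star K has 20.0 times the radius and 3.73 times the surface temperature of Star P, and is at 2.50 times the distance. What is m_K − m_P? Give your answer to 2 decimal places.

L_K/L_P = (20.0)²(3.73)⁴ = 7.743×10^4.
F_K/F_P = (L_K/L_P)/(d_K/d_P)² = 7.743×10^4/6.250 = 1.239×10^4.
m_K − m_P = −2.5 log₁₀(1.239×10^4) = -10.23.

-10.23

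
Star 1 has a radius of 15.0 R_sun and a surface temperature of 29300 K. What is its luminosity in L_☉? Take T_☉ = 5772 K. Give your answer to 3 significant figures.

1.49×10^5 L_☉

L/L_☉ = (R/R_☉)² (T/T_☉)⁴ = (15.0)² × (29300/5772)⁴
       = 225.0 × (5.076)⁴ = 225.0 × 664.0 = 1.494×10^5.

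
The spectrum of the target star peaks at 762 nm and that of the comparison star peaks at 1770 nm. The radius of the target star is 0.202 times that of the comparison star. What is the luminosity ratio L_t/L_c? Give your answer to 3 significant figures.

Wien's law gives T ∝ 1/λ_max, so T_t/T_c = λ_c/λ_t = 1770/762 = 2.323.
Then L ∝ R²T⁴ gives L_t/L_c = (0.202)² × (2.323)⁴ = 0.04080 × 29.11 = 1.188.

1.19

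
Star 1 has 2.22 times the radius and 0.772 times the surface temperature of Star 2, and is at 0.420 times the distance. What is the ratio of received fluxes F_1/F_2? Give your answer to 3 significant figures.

9.92

L_1/L_2 = (R_1/R_2)²(T_1/T_2)⁴ = (2.22)² × (0.772)⁴ = 1.751.
F_1/F_2 = (L_1/L_2)/(d_1/d_2)² = 1.751 / (0.420)² = 9.924.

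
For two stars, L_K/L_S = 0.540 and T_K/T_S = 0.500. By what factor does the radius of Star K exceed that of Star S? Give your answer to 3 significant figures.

2.94

L ∝ R²T⁴ gives R ∝ √L / T², so
R_K/R_S = √(0.540) / (0.500)² = 0.7348 / 0.2500 = 2.939.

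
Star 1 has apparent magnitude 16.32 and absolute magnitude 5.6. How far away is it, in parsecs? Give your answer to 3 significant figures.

1.39×10^3 pc

m − M = 5 log₁₀(d/10 pc)
16.32 − (5.6) = 10.72 = 5 log₁₀(d/10)
d = 10 × 10^(10.72/5) = 10 × 10^2.144 = 1393 pc.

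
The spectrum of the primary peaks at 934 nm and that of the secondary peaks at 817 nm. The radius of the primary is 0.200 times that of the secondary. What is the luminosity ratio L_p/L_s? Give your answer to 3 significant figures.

0.0234

Wien's law gives T ∝ 1/λ_max, so T_p/T_s = λ_s/λ_p = 817/934 = 0.8747.
Then L ∝ R²T⁴ gives L_p/L_s = (0.200)² × (0.8747)⁴ = 0.04000 × 0.5855 = 0.02342.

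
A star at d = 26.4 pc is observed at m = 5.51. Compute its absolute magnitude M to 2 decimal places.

3.40

M = m − 5 log₁₀(d/10 pc) = 5.51 − 5 log₁₀(26.4/10)
  = 5.51 − 5 × 0.422 = 5.51 − 2.11 = 3.40.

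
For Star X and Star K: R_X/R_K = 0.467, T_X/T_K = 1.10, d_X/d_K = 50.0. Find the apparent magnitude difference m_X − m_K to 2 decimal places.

L_X/L_K = (0.467)²(1.10)⁴ = 0.3193.
F_X/F_K = (L_X/L_K)/(d_X/d_K)² = 0.3193/2500 = 1.277×10^-4.
m_X − m_K = −2.5 log₁₀(1.277×10^-4) = 9.73.

9.73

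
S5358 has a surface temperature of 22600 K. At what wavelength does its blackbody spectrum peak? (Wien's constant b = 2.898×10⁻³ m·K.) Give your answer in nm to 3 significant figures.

128 nm

λ_max = b/T = 2.898×10⁻³ / 22600 = 1.28×10^-7 m = 128.2 nm.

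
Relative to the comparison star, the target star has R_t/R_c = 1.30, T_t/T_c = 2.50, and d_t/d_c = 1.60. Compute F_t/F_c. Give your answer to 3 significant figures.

L_t/L_c = (R_t/R_c)²(T_t/T_c)⁴ = (1.30)² × (2.50)⁴ = 66.02.
F_t/F_c = (L_t/L_c)/(d_t/d_c)² = 66.02 / (1.60)² = 25.79.

25.8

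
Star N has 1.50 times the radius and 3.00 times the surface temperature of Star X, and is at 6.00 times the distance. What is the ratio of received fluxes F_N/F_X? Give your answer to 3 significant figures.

5.06

L_N/L_X = (R_N/R_X)²(T_N/T_X)⁴ = (1.50)² × (3.00)⁴ = 182.2.
F_N/F_X = (L_N/L_X)/(d_N/d_X)² = 182.2 / (6.00)² = 5.062.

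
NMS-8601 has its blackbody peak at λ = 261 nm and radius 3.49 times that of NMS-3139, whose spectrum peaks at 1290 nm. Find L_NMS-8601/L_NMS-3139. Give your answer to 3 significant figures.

Wien's law gives T ∝ 1/λ_max, so T_NMS-8601/T_NMS-3139 = λ_NMS-3139/λ_NMS-8601 = 1290/261 = 4.943.
Then L ∝ R²T⁴ gives L_NMS-8601/L_NMS-3139 = (3.49)² × (4.943)⁴ = 12.18 × 596.8 = 7269.

7.27×10^3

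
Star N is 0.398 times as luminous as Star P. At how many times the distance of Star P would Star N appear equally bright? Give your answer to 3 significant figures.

0.631

Equal flux requires L_N/d_N² = L_P/d_P², so d_N/d_P = √(L_N/L_P)
= √(0.398) = 0.6309.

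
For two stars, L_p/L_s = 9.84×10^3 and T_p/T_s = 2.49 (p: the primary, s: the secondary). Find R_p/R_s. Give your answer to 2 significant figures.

16

L ∝ R²T⁴ gives R ∝ √L / T², so
R_p/R_s = √(9.84×10^3) / (2.49)² = 99.20 / 6.200 = 16.00.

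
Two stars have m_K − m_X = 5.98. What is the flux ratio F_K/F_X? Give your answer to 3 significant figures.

0.00406

F_K/F_X = 10^(−(m_K − m_X)/2.5) = 10^(-5.98/2.5) = 10^-2.392 = 0.004055.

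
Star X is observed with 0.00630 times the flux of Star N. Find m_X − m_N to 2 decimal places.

5.50

m_X − m_N = −2.5 log₁₀(F_X/F_N) = −2.5 log₁₀(0.00630) = −2.5 × (-2.201) = 5.502.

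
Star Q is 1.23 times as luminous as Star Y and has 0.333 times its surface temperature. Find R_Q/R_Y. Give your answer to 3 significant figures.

10.0

L ∝ R²T⁴ gives R ∝ √L / T², so
R_Q/R_Y = √(1.23) / (0.333)² = 1.109 / 0.1109 = 10.00.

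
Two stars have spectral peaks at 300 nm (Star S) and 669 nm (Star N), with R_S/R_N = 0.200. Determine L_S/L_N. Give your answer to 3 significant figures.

Wien's law gives T ∝ 1/λ_max, so T_S/T_N = λ_N/λ_S = 669/300 = 2.230.
Then L ∝ R²T⁴ gives L_S/L_N = (0.200)² × (2.230)⁴ = 0.04000 × 24.73 = 0.9892.

0.989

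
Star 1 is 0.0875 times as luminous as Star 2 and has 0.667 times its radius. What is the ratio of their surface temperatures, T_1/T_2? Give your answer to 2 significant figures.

0.67

L ∝ R²T⁴ gives T ∝ (L/R²)^(1/4), so
T_1/T_2 = (0.0875 / 0.667²)^(1/4) = (0.1967)^(1/4) = 0.6659.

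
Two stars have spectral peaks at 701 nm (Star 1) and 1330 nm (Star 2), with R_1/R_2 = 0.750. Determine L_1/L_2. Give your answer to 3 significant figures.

7.29

Wien's law gives T ∝ 1/λ_max, so T_1/T_2 = λ_2/λ_1 = 1330/701 = 1.897.
Then L ∝ R²T⁴ gives L_1/L_2 = (0.750)² × (1.897)⁴ = 0.5625 × 12.96 = 7.289.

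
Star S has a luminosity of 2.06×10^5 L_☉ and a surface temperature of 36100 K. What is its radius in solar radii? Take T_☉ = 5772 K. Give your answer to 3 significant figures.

11.6 solar radii

R/R_☉ = √(L/L_☉) / (T/T_☉)² = √(2.06×10^5) / (6.254)²
       = 453.9 / 39.12 = 11.60.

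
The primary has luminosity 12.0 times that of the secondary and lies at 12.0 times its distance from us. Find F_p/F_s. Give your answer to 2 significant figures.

F = L/(4πd²), so F_p/F_s = (L_p/L_s) / (d_p/d_s)²
= 12.0 / (12.0)² = 12.0 / 144.0 = 0.08333.

0.083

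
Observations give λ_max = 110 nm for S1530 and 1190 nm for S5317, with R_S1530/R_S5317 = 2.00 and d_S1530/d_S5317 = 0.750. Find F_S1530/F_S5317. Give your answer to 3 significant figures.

9.74×10^4

Wien's law: T_S1530/T_S5317 = λ_S5317/λ_S1530 = 1190/110 = 10.82.
L_S1530/L_S5317 = (R_S1530/R_S5317)²(T_S1530/T_S5317)⁴ = (2.00)²(10.82)⁴ = 5.479×10^4.
F_S1530/F_S5317 = (L_S1530/L_S5317)/(d_S1530/d_S5317)² = 5.479×10^4/(0.750)² = 9.740×10^4.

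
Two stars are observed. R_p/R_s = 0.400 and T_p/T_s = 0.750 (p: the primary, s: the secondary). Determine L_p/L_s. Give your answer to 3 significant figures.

From the Stefan–Boltzmann law, L ∝ R²T⁴, so
L_p/L_s = (R_p/R_s)² (T_p/T_s)⁴ = (0.400)² × (0.750)⁴ = 0.1600 × 0.3164 = 0.05063.

0.0506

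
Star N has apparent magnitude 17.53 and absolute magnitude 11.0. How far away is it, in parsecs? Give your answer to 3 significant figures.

202 pc

m − M = 5 log₁₀(d/10 pc)
17.53 − (11.0) = 6.53 = 5 log₁₀(d/10)
d = 10 × 10^(6.53/5) = 10 × 10^1.306 = 202.3 pc.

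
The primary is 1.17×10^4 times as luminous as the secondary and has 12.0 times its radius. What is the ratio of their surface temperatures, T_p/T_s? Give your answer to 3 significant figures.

L ∝ R²T⁴ gives T ∝ (L/R²)^(1/4), so
T_p/T_s = (1.17×10^4 / 12.0²)^(1/4) = (81.25)^(1/4) = 3.002.

3.00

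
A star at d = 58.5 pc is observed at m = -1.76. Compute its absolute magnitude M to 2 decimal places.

-5.60

M = m − 5 log₁₀(d/10 pc) = -1.76 − 5 log₁₀(58.5/10)
  = -1.76 − 5 × 0.767 = -1.76 − 3.84 = -5.60.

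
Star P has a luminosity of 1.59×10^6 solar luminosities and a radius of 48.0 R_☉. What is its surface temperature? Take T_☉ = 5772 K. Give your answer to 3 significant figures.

2.96×10^4 K

T/T_☉ = (L/L_☉)^(1/4) / (R/R_☉)^(1/2)
T = 5772 × (1.59×10^6)^(1/4) / √(48.0) = 5772 × 35.51 / 6.928 = 2.958×10^4 K.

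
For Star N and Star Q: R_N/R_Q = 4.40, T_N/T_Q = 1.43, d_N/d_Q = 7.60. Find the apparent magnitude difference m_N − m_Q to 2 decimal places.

L_N/L_Q = (4.40)²(1.43)⁴ = 80.96.
F_N/F_Q = (L_N/L_Q)/(d_N/d_Q)² = 80.96/57.76 = 1.402.
m_N − m_Q = −2.5 log₁₀(1.402) = -0.37.

-0.37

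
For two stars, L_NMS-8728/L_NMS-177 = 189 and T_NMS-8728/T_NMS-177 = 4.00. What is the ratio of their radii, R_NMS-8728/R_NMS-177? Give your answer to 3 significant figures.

L ∝ R²T⁴ gives R ∝ √L / T², so
R_NMS-8728/R_NMS-177 = √(189) / (4.00)² = 13.75 / 16.00 = 0.8592.

0.859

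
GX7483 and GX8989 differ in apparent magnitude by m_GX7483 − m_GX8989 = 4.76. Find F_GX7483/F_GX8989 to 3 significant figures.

F_GX7483/F_GX8989 = 10^(−(m_GX7483 − m_GX8989)/2.5) = 10^(-4.76/2.5) = 10^-1.904 = 0.01247.

0.0125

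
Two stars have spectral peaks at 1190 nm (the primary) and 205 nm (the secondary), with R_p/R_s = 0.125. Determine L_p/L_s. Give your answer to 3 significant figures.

1.38×10^-5

Wien's law gives T ∝ 1/λ_max, so T_p/T_s = λ_s/λ_p = 205/1190 = 0.1723.
Then L ∝ R²T⁴ gives L_p/L_s = (0.125)² × (0.1723)⁴ = 0.01562 × 8.807×10^-4 = 1.376×10^-5.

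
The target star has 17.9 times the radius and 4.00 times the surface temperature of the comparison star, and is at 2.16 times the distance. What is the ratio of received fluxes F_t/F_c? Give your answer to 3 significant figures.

L_t/L_c = (R_t/R_c)²(T_t/T_c)⁴ = (17.9)² × (4.00)⁴ = 8.202×10^4.
F_t/F_c = (L_t/L_c)/(d_t/d_c)² = 8.202×10^4 / (2.16)² = 1.758×10^4.

1.76×10^4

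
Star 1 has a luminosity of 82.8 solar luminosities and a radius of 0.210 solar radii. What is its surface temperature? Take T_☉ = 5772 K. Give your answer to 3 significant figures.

T/T_☉ = (L/L_☉)^(1/4) / (R/R_☉)^(1/2)
T = 5772 × (82.8)^(1/4) / √(0.210) = 5772 × 3.017 / 0.4583 = 3.799×10^4 K.

3.80×10^4 K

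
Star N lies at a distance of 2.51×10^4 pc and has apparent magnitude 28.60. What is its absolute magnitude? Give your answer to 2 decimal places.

11.60

M = m − 5 log₁₀(d/10 pc) = 28.60 − 5 log₁₀(2.51×10^4/10)
  = 28.60 − 5 × 3.400 = 28.60 − 17.00 = 11.60.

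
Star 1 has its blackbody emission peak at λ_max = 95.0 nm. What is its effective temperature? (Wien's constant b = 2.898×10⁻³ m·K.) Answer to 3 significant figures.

T = b/λ_max = 2.898×10⁻³ / (95.0×10⁻⁹) = 3.051×10^4 K.

3.05×10^4 K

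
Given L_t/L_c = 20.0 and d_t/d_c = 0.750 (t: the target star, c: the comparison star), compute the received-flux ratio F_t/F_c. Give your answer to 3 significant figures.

35.6

F = L/(4πd²), so F_t/F_c = (L_t/L_c) / (d_t/d_c)²
= 20.0 / (0.750)² = 20.0 / 0.5625 = 35.56.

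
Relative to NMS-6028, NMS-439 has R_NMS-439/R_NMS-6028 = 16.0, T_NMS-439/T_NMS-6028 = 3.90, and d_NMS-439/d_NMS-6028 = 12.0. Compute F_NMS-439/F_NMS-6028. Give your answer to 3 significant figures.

L_NMS-439/L_NMS-6028 = (R_NMS-439/R_NMS-6028)²(T_NMS-439/T_NMS-6028)⁴ = (16.0)² × (3.90)⁴ = 5.922×10^4.
F_NMS-439/F_NMS-6028 = (L_NMS-439/L_NMS-6028)/(d_NMS-439/d_NMS-6028)² = 5.922×10^4 / (12.0)² = 411.3.

411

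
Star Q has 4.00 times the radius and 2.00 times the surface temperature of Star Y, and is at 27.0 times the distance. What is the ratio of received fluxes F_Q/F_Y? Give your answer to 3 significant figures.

L_Q/L_Y = (R_Q/R_Y)²(T_Q/T_Y)⁴ = (4.00)² × (2.00)⁴ = 256.0.
F_Q/F_Y = (L_Q/L_Y)/(d_Q/d_Y)² = 256.0 / (27.0)² = 0.3512.

0.351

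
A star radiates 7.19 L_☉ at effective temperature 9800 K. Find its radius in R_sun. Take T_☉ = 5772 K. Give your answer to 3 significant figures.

0.930 R_sun

R/R_☉ = √(L/L_☉) / (T/T_☉)² = √(7.19) / (1.698)²
       = 2.681 / 2.883 = 0.9302.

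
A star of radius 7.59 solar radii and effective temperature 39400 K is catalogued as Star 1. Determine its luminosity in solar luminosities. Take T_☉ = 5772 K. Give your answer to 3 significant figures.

L/L_☉ = (R/R_☉)² (T/T_☉)⁴ = (7.59)² × (39400/5772)⁴
       = 57.61 × (6.826)⁴ = 57.61 × 2171 = 1.251×10^5.

1.25×10^5 solar luminosities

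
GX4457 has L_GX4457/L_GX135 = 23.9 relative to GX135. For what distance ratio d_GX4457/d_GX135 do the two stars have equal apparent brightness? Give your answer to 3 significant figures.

Equal flux requires L_GX4457/d_GX4457² = L_GX135/d_GX135², so d_GX4457/d_GX135 = √(L_GX4457/L_GX135)
= √(23.9) = 4.889.

4.89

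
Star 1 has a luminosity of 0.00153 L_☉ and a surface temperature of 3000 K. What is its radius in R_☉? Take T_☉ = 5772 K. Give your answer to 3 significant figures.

R/R_☉ = √(L/L_☉) / (T/T_☉)² = √(0.00153) / (0.5198)²
       = 0.03912 / 0.2701 = 0.1448.

0.145 R_☉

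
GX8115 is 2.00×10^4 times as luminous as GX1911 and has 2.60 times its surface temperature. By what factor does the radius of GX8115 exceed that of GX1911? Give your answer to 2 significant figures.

21

L ∝ R²T⁴ gives R ∝ √L / T², so
R_GX8115/R_GX1911 = √(2.00×10^4) / (2.60)² = 141.4 / 6.760 = 20.92.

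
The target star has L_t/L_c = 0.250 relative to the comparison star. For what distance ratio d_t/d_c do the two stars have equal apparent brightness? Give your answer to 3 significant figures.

Equal flux requires L_t/d_t² = L_c/d_c², so d_t/d_c = √(L_t/L_c)
= √(0.250) = 0.5000.

0.500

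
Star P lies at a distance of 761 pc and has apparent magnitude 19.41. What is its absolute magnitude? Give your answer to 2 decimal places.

M = m − 5 log₁₀(d/10 pc) = 19.41 − 5 log₁₀(761/10)
  = 19.41 − 5 × 1.881 = 19.41 − 9.41 = 10.00.

10.00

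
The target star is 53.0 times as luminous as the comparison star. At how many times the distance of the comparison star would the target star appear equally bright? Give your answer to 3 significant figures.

7.28

Equal flux requires L_t/d_t² = L_c/d_c², so d_t/d_c = √(L_t/L_c)
= √(53.0) = 7.280.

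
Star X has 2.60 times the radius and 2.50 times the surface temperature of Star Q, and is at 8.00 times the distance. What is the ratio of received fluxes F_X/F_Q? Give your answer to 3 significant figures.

4.13

L_X/L_Q = (R_X/R_Q)²(T_X/T_Q)⁴ = (2.60)² × (2.50)⁴ = 264.1.
F_X/F_Q = (L_X/L_Q)/(d_X/d_Q)² = 264.1 / (8.00)² = 4.126.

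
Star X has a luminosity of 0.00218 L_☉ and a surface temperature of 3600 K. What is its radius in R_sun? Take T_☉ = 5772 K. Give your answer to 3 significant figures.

0.120 R_sun

R/R_☉ = √(L/L_☉) / (T/T_☉)² = √(0.00218) / (0.6237)²
       = 0.04669 / 0.3890 = 0.1200.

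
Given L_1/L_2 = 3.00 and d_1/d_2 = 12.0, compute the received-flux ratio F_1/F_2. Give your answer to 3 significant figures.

0.0208

F = L/(4πd²), so F_1/F_2 = (L_1/L_2) / (d_1/d_2)²
= 3.00 / (12.0)² = 3.00 / 144.0 = 0.02083.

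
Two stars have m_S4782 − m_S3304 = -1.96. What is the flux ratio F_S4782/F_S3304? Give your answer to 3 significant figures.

F_S4782/F_S3304 = 10^(−(m_S4782 − m_S3304)/2.5) = 10^(1.96/2.5) = 10^0.784 = 6.081.

6.08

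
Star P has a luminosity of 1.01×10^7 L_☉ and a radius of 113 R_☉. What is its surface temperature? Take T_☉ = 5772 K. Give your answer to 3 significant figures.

T/T_☉ = (L/L_☉)^(1/4) / (R/R_☉)^(1/2)
T = 5772 × (1.01×10^7)^(1/4) / √(113) = 5772 × 56.37 / 10.63 = 3.061×10^4 K.

3.06×10^4 K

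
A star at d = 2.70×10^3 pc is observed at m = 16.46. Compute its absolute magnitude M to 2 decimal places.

M = m − 5 log₁₀(d/10 pc) = 16.46 − 5 log₁₀(2.70×10^3/10)
  = 16.46 − 5 × 2.431 = 16.46 − 12.16 = 4.30.

4.30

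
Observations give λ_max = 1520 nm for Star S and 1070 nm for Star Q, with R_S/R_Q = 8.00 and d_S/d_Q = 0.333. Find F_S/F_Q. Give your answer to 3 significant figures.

142

Wien's law: T_S/T_Q = λ_Q/λ_S = 1070/1520 = 0.7039.
L_S/L_Q = (R_S/R_Q)²(T_S/T_Q)⁴ = (8.00)²(0.7039)⁴ = 15.72.
F_S/F_Q = (L_S/L_Q)/(d_S/d_Q)² = 15.72/(0.333)² = 141.7.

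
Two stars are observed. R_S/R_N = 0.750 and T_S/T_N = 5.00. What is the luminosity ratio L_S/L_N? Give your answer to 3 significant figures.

From the Stefan–Boltzmann law, L ∝ R²T⁴, so
L_S/L_N = (R_S/R_N)² (T_S/T_N)⁴ = (0.750)² × (5.00)⁴ = 0.5625 × 625.0 = 351.6.

352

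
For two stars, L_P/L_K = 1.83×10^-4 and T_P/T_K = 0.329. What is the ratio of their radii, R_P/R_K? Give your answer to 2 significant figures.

L ∝ R²T⁴ gives R ∝ √L / T², so
R_P/R_K = √(1.83×10^-4) / (0.329)² = 0.01353 / 0.1082 = 0.1250.

0.12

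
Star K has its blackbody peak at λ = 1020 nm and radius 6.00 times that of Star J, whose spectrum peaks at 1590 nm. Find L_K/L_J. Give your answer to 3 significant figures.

Wien's law gives T ∝ 1/λ_max, so T_K/T_J = λ_J/λ_K = 1590/1020 = 1.559.
Then L ∝ R²T⁴ gives L_K/L_J = (6.00)² × (1.559)⁴ = 36.00 × 5.905 = 212.6.

213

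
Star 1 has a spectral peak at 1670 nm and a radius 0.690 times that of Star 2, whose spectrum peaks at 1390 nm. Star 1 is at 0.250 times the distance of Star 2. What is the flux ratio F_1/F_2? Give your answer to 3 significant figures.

Wien's law: T_1/T_2 = λ_2/λ_1 = 1390/1670 = 0.8323.
L_1/L_2 = (R_1/R_2)²(T_1/T_2)⁴ = (0.690)²(0.8323)⁴ = 0.2285.
F_1/F_2 = (L_1/L_2)/(d_1/d_2)² = 0.2285/(0.250)² = 3.656.

3.66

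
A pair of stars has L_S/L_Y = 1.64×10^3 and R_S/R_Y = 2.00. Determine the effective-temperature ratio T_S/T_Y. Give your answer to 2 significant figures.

4.5

L ∝ R²T⁴ gives T ∝ (L/R²)^(1/4), so
T_S/T_Y = (1.64×10^3 / 2.00²)^(1/4) = (410.0)^(1/4) = 4.500.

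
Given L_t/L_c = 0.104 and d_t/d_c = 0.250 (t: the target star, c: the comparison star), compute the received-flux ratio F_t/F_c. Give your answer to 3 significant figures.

1.66

F = L/(4πd²), so F_t/F_c = (L_t/L_c) / (d_t/d_c)²
= 0.104 / (0.250)² = 0.104 / 0.06250 = 1.664.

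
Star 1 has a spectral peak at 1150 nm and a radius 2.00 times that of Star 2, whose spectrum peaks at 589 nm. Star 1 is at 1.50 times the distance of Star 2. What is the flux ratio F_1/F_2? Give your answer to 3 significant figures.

Wien's law: T_1/T_2 = λ_2/λ_1 = 589/1150 = 0.5122.
L_1/L_2 = (R_1/R_2)²(T_1/T_2)⁴ = (2.00)²(0.5122)⁴ = 0.2753.
F_1/F_2 = (L_1/L_2)/(d_1/d_2)² = 0.2753/(1.50)² = 0.1223.

0.122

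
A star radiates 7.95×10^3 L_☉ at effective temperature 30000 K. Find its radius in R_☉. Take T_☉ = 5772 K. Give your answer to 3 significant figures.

R/R_☉ = √(L/L_☉) / (T/T_☉)² = √(7.95×10^3) / (5.198)²
       = 89.16 / 27.01 = 3.301.

3.30 R_☉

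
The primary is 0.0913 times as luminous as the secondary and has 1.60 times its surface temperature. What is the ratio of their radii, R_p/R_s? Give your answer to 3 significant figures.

0.118

L ∝ R²T⁴ gives R ∝ √L / T², so
R_p/R_s = √(0.0913) / (1.60)² = 0.3022 / 2.560 = 0.1180.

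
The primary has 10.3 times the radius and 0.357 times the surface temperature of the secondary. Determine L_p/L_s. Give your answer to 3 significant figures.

From the Stefan–Boltzmann law, L ∝ R²T⁴, so
L_p/L_s = (R_p/R_s)² (T_p/T_s)⁴ = (10.3)² × (0.357)⁴ = 106.1 × 0.01624 = 1.723.

1.72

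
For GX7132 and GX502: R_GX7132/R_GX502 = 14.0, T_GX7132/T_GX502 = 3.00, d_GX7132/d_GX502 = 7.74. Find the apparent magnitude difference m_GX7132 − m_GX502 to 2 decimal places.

L_GX7132/L_GX502 = (14.0)²(3.00)⁴ = 1.588×10^4.
F_GX7132/F_GX502 = (L_GX7132/L_GX502)/(d_GX7132/d_GX502)² = 1.588×10^4/59.91 = 265.0.
m_GX7132 − m_GX502 = −2.5 log₁₀(265.0) = -6.06.

-6.06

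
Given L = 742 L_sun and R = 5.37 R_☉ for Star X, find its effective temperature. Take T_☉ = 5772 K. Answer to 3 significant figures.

1.30×10^4 K

T/T_☉ = (L/L_☉)^(1/4) / (R/R_☉)^(1/2)
T = 5772 × (742)^(1/4) / √(5.37) = 5772 × 5.219 / 2.317 = 1.300×10^4 K.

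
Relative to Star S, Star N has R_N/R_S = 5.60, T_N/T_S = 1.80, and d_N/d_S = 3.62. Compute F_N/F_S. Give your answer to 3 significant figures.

25.1

L_N/L_S = (R_N/R_S)²(T_N/T_S)⁴ = (5.60)² × (1.80)⁴ = 329.2.
F_N/F_S = (L_N/L_S)/(d_N/d_S)² = 329.2 / (3.62)² = 25.12.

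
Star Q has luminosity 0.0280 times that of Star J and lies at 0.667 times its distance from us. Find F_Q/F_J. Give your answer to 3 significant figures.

F = L/(4πd²), so F_Q/F_J = (L_Q/L_J) / (d_Q/d_J)²
= 0.0280 / (0.667)² = 0.0280 / 0.4449 = 0.06294.

0.0629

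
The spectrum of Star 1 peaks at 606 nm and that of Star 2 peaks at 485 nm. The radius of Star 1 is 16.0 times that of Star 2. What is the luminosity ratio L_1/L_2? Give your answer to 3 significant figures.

105

Wien's law gives T ∝ 1/λ_max, so T_1/T_2 = λ_2/λ_1 = 485/606 = 0.8003.
Then L ∝ R²T⁴ gives L_1/L_2 = (16.0)² × (0.8003)⁴ = 256.0 × 0.4103 = 105.0.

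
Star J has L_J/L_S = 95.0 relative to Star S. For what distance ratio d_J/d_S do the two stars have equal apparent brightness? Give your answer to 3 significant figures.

9.75

Equal flux requires L_J/d_J² = L_S/d_S², so d_J/d_S = √(L_J/L_S)
= √(95.0) = 9.747.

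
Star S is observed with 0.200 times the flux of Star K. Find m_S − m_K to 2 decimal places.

m_S − m_K = −2.5 log₁₀(F_S/F_K) = −2.5 log₁₀(0.200) = −2.5 × (-0.699) = 1.747.

1.75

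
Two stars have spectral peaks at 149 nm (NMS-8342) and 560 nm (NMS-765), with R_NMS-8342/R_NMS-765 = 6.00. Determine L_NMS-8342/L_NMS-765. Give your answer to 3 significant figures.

Wien's law gives T ∝ 1/λ_max, so T_NMS-8342/T_NMS-765 = λ_NMS-765/λ_NMS-8342 = 560/149 = 3.758.
Then L ∝ R²T⁴ gives L_NMS-8342/L_NMS-765 = (6.00)² × (3.758)⁴ = 36.00 × 199.5 = 7183.

7.18×10^3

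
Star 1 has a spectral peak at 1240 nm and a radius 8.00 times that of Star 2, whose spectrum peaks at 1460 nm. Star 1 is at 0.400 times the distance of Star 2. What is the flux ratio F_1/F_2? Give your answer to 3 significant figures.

Wien's law: T_1/T_2 = λ_2/λ_1 = 1460/1240 = 1.177.
L_1/L_2 = (R_1/R_2)²(T_1/T_2)⁴ = (8.00)²(1.177)⁴ = 123.0.
F_1/F_2 = (L_1/L_2)/(d_1/d_2)² = 123.0/(0.400)² = 768.7.

769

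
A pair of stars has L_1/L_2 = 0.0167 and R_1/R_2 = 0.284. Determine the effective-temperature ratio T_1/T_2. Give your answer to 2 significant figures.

L ∝ R²T⁴ gives T ∝ (L/R²)^(1/4), so
T_1/T_2 = (0.0167 / 0.284²)^(1/4) = (0.2071)^(1/4) = 0.6746.

0.67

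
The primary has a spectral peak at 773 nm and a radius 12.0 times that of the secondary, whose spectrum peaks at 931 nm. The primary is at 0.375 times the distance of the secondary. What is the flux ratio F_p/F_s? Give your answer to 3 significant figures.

2.15×10^3

Wien's law: T_p/T_s = λ_s/λ_p = 931/773 = 1.204.
L_p/L_s = (R_p/R_s)²(T_p/T_s)⁴ = (12.0)²(1.204)⁴ = 303.0.
F_p/F_s = (L_p/L_s)/(d_p/d_s)² = 303.0/(0.375)² = 2155.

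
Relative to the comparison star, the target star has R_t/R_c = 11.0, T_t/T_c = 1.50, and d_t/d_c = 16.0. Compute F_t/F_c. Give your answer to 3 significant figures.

L_t/L_c = (R_t/R_c)²(T_t/T_c)⁴ = (11.0)² × (1.50)⁴ = 612.6.
F_t/F_c = (L_t/L_c)/(d_t/d_c)² = 612.6 / (16.0)² = 2.393.

2.39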